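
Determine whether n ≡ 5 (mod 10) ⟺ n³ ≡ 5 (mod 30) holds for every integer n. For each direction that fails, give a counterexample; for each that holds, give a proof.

Not equivalent: only (⇐) holds.

Forward direction. This fails: take n = 15. Then 15 ≡ 5 (mod 10), but 15³ = 3375 ≡ 15 (mod 30), not 5.

Converse. The residues r modulo 30 with r³ ≡ 5 (mod 30) are exactly {5}, and each is ≡ 5 (mod 10).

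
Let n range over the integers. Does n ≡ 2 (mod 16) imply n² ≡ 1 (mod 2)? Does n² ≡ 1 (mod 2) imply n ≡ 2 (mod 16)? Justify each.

(⇒) This fails: take n = 2. Then 2 ≡ 2 (mod 16), but 2² = 4 ≡ 0 (mod 2), not 1.

(⇐) This fails: take n = 1. Then 1² = 1 ≡ 1 (mod 2), yet 1 ≡ 1 (mod 16), not 2.

Neither direction holds.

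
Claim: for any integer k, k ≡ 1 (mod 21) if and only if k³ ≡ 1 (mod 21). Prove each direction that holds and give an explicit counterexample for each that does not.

Only the forward direction holds.

(→) Suppose k ≡ 1 (mod 21). Write k = 21j + 1. Then (21j + 1)³ = 9261j³ + 1323j² + 63j + 1 = 21(441j³ + 63j² + 3j) + 1, so k³ ≡ 1 (mod 21).

(←) This fails: take k = 4. Then 4³ = 64 ≡ 1 (mod 21), yet 4 ≡ 4 (mod 21), not 1.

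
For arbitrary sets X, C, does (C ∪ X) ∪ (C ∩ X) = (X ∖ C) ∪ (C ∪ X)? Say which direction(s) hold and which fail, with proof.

(⊆) Let x ∈ (C ∪ X) ∪ (C ∩ X). Then either x ∈ X and x ∉ C; or x ∈ C and x ∉ X; or x ∈ X ∩ C. In each case x ∈ (X ∖ C) ∪ (C ∪ X), so (C ∪ X) ∪ (C ∩ X) ⊆ (X ∖ C) ∪ (C ∪ X).

(⊇) Let x ∈ (X ∖ C) ∪ (C ∪ X). Then either x ∈ X and x ∉ C; or x ∈ C and x ∉ X; or x ∈ X ∩ C. In each case x ∈ (C ∪ X) ∪ (C ∩ X), so (X ∖ C) ∪ (C ∪ X) ⊆ (C ∪ X) ∪ (C ∩ X).

Both inclusions hold.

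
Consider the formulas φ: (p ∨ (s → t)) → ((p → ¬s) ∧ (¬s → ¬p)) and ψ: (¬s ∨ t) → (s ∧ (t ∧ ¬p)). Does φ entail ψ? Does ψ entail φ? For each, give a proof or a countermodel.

Neither direction holds.

[⇒] This fails. Under s = F, t = F, p = F, the left side is true but the right side is false.

[⇐] This fails. Under s = T, t = F, p = T, the left side is false but the right side is true.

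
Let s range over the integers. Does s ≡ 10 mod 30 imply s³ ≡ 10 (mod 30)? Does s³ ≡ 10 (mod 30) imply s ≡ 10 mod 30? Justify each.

Both implications hold.

[⇒] Suppose s ≡ 10 mod 30. Write s = 30j + 10. Then (30j + 10)³ = 27000j³ + 27000j² + 9000j + 1000 = 30(900j³ + 900j² + 300j + 33) + 10, so s³ ≡ 10 (mod 30).

[⇐] Conversely, suppose s³ ≡ 10 (mod 30). The only residue r in {0, …, 29} with r³ ≡ 10 (mod 30) is r = 10, so s ≡ 10 (mod 30).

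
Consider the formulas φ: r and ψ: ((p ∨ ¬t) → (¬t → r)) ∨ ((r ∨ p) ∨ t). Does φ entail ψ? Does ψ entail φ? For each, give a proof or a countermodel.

Not equivalent: only (⇒) holds.

(←) This fails. Under t = T, p = F, r = F, the left side is false but the right side is true.

(→) Assume the antecedent. If t is true, the consequent reduces to true regardless of the other variables. If t is false, the antecedent forces (t = F, p = F, r = T) or (t = F, p = T, r = T), and the consequent holds there. Either way the consequent holds.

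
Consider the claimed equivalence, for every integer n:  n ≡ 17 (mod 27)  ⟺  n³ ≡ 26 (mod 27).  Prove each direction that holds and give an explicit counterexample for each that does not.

The forward direction holds; the converse fails.

(→) Suppose n ≡ 17 (mod 27). Write n = 27j + 17. Then (27j + 17)³ = 19683j³ + 37179j² + 23409j + 4913 = 27(729j³ + 1377j² + 867j + 181) + 26, so n³ ≡ 26 (mod 27).

(←) This fails: take n = 8. Then 8³ = 512 ≡ 26 (mod 27), yet 8 ≡ 8 (mod 27), not 17.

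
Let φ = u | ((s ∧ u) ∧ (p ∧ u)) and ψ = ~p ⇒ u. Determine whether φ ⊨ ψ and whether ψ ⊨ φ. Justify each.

(⟹) Assume the antecedent. If u is true, ~p ⇒ u reduces to true regardless of the other variables. If u is false, the antecedent cannot hold. Either way ~p ⇒ u holds.

(⟸) This fails. Under u = F, p = T, s = F, the left side is false but the right side is true.

Not equivalent: only (⇒) holds.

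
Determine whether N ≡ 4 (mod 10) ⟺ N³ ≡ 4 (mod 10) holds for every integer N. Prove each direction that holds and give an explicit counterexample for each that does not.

The biconditional holds.

(⟹) Suppose N ≡ 4 (mod 10). Write N = 10j + 4. Then (10j + 4)³ = 1000j³ + 1200j² + 480j + 64 = 10(100j³ + 120j² + 48j + 6) + 4, so N³ ≡ 4 (mod 10).

(⟸) For the converse, argue contrapositively. If N ≢ 4 (mod 10), then N is congruent to one of 0, 1, 2, 3, 5, 6, 7, 8, 9 modulo 10, and these give N³ ≡ 0, 1, 8, 7, 5, 6, 3, 2, 9 respectively — never 4.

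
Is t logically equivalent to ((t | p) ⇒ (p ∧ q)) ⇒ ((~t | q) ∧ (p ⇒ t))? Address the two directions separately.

Only the forward direction holds.

Forward direction. Assume the antecedent. If q is true, the antecedent forces (q = T, t = T, p = F) or (q = T, t = T, p = T), and the consequent holds there. If q is false, the consequent reduces to true regardless of the other variables. Either way the consequent holds.

Converse. This fails. Under q = F, t = F, p = F, the left side is false but the right side is true.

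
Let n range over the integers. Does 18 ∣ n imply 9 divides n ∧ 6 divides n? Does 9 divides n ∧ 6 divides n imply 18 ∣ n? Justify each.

Forward direction. If 18 ∣ n, write n = 18q. Since 18 = 2·9, n = 9·(2q), so 9 ∣ n; and since 18 = 3·6, n = 6·(3q), so 6 ∣ n.

Converse. Suppose 9 ∣ n and 6 ∣ n. Any common multiple of 9 and 6 is a multiple of their lcm; here lcm(9, 6) = 9·6/gcd(9, 6) = 54/3 = 18, so 18 ∣ n.

Both directions hold.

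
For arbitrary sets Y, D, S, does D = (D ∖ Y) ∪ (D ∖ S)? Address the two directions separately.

(⊆) This inclusion fails. Take Y = {1}, D = {1}, S = {1}; then 1 ∈ D but 1 ∉ (D ∖ Y) ∪ (D ∖ S).

(⊇) Let x ∈ (D ∖ Y) ∪ (D ∖ S). Then either x ∈ D and x ∉ Y, S; or x ∈ Y ∩ D and x ∉ S; or x ∈ D ∩ S and x ∉ Y. In each case x ∈ D, so (D ∖ Y) ∪ (D ∖ S) ⊆ D.

(⊆) fails; (⊇) holds.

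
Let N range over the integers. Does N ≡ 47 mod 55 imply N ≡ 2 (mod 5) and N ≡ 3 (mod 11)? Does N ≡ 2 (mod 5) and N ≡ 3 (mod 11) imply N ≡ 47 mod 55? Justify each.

Both implications hold.

(⟸) If N ≡ 2 (mod 5) and N ≡ 3 (mod 11), then by the Chinese remainder theorem N ≡ 47 (mod 55). This is exactly N ≡ 47 (mod 55).

(⟹) Suppose N ≡ 47 (mod 55); write N = 55j + 47. Since 5 ∣ 55, reducing mod 5 gives N ≡ 47 ≡ 2 (mod 5); since 11 ∣ 55, reducing mod 11 gives N ≡ 47 ≡ 3 (mod 11).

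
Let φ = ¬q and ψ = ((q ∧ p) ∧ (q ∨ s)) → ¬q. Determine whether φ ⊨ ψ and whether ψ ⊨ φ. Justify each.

Forward direction. Assume the antecedent. If q is true, the antecedent cannot hold. If q is false, ((q ∧ p) ∧ (q ∨ s)) → ¬q reduces to true regardless of the other variables. Either way ((q ∧ p) ∧ (q ∨ s)) → ¬q holds.

Converse. This fails. Under q = T, p = F, s = F, the left side is false but the right side is true.

(⇒) holds; (⇐) fails.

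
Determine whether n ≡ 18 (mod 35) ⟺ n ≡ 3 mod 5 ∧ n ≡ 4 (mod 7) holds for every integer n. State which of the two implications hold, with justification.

(⇒) Suppose n ≡ 18 (mod 35); write n = 35j + 18. Since 5 ∣ 35, reducing mod 5 gives n ≡ 18 ≡ 3 (mod 5); since 7 ∣ 35, reducing mod 7 gives n ≡ 18 ≡ 4 (mod 7).

(⇐) Conversely, if n ≡ 3 (mod 5) and n ≡ 4 (mod 7), then by the Chinese remainder theorem n ≡ 18 (mod 35). This is exactly n ≡ 18 (mod 35).

Both directions hold.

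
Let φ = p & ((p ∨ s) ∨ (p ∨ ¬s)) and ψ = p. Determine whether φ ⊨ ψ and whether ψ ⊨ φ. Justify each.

Both implications hold.

[⇒] Assume the antecedent. If s is true, the antecedent forces (s = T, p = T), and p holds there. If s is false, the antecedent forces (s = F, p = T), and p holds there. Either way p holds.

[⇐] Assume the antecedent. If s is true, the antecedent forces (s = T, p = T), and p & ((p ∨ s) ∨ (p ∨ ¬s)) holds there. If s is false, the antecedent forces (s = F, p = T), and p & ((p ∨ s) ∨ (p ∨ ¬s)) holds there. Either way p & ((p ∨ s) ∨ (p ∨ ¬s)) holds.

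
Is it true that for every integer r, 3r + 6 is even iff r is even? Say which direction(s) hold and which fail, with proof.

Forward direction. Suppose 3r + 6 is even. Since 3 is odd, 3r and r have the same parity, so 3r + 6 ≡ r + 6 (mod 2). As 6 is even, 3r + 6 is even exactly when r is even. Thus r is even.

Converse. Suppose r is even; write r = 2j. Then 3r + 6 = 3·(2j) + 6 = 2·3j + 6, which is even.

Both directions hold; the statement is true.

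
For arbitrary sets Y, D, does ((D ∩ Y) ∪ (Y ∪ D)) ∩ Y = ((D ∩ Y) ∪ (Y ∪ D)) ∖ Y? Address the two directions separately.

Forward inclusion. This inclusion fails. Take Y = {1}, D = ∅; then 1 ∈ ((D ∩ Y) ∪ (Y ∪ D)) ∩ Y but 1 ∉ ((D ∩ Y) ∪ (Y ∪ D)) ∖ Y.

Reverse inclusion. This inclusion fails. Take Y = ∅, D = {1}; then 1 ∈ ((D ∩ Y) ∪ (Y ∪ D)) ∖ Y but 1 ∉ ((D ∩ Y) ∪ (Y ∪ D)) ∩ Y.

Neither inclusion holds.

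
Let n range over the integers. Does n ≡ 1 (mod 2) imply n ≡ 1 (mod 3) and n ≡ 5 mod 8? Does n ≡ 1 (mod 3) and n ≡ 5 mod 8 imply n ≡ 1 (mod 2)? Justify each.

(→) This fails: n = 1 gives 1 ≡ 1 (mod 2) but 1 ≡ 1 (mod 8), so the conjunction on the right does not hold.

(←) Conversely, if n ≡ 1 (mod 3) and n ≡ 5 (mod 8), then by the Chinese remainder theorem n ≡ 13 (mod 24). Since 13 ≡ 1 (mod 2) and 2 ∣ 24, we get n ≡ 1 (mod 2).

Only the converse holds.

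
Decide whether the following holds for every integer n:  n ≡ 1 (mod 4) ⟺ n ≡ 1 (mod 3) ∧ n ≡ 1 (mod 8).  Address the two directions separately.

(⇒) fails; (⇐) holds.

Forward direction. This fails: n = 5 gives 5 ≡ 1 (mod 4) but 5 ≡ 2 (mod 3), so the conjunction on the right does not hold.

Converse. If n ≡ 1 (mod 3) and n ≡ 1 (mod 8), then by the Chinese remainder theorem n ≡ 1 (mod 24). Since 1 ≡ 1 (mod 4) and 4 ∣ 24, we get n ≡ 1 (mod 4).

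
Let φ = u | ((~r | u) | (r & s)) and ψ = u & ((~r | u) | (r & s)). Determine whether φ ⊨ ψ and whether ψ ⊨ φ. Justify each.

(→) This fails. Under s = F, u = F, r = F, the left side is true but the right side is false.

(←) Assume the antecedent. If s is true, u | ((~r | u) | (r & s)) reduces to true regardless of the other variables. If s is false, the antecedent forces (s = F, u = T, r = F) or (s = F, u = T, r = T), and u | ((~r | u) | (r & s)) holds there. Either way u | ((~r | u) | (r & s)) holds.

Not equivalent: only (⇐) holds.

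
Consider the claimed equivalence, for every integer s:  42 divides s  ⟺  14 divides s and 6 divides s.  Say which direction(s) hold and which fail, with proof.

[⇒] If 42 ∣ s, write s = 42q. Since 42 = 3·14, s = 14·(3q), so 14 ∣ s; and since 42 = 7·6, s = 6·(7q), so 6 ∣ s.

[⇐] Suppose 14 ∣ s and 6 ∣ s. Any common multiple of 14 and 6 is a multiple of their lcm; here lcm(14, 6) = 14·6/gcd(14, 6) = 84/2 = 42, so 42 ∣ s.

Both implications hold.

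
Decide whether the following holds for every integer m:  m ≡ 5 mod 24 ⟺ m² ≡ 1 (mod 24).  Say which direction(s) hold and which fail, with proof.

(⟹) Suppose m ≡ 5 mod 24. Write m = 24j + 5. Then (24j + 5)² = 576j² + 240j + 25 = 24(24j² + 10j + 1) + 1, so m² ≡ 1 (mod 24).

(⟸) This fails: take m = 1. Then 1² = 1 ≡ 1 (mod 24), yet 1 ≡ 1 (mod 24), not 5.

Not equivalent: only (⇒) holds.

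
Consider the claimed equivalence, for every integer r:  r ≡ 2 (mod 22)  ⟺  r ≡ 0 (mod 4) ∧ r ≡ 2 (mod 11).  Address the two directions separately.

[⇒] This fails: r = 2 gives 2 ≡ 2 (mod 22) but 2 ≡ 2 (mod 4), so the conjunction on the right does not hold.

[⇐] Conversely, if r ≡ 0 (mod 4) and r ≡ 2 (mod 11), then by the Chinese remainder theorem r ≡ 24 (mod 44). Since 24 ≡ 2 (mod 22) and 22 ∣ 44, we get r ≡ 2 (mod 22).

(⇒) fails; (⇐) holds.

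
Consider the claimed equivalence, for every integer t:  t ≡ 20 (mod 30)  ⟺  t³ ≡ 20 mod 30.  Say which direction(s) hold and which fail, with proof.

(→) Suppose t ≡ 20 (mod 30). Write t = 30j + 20. Then (30j + 20)³ = 27000j³ + 54000j² + 36000j + 8000 = 30(900j³ + 1800j² + 1200j + 266) + 20, so t³ ≡ 20 (mod 30).

(←) Conversely, suppose t³ ≡ 20 (mod 30). The only residue r in {0, …, 29} with r³ ≡ 20 (mod 30) is r = 20, so t ≡ 20 (mod 30).

The biconditional holds.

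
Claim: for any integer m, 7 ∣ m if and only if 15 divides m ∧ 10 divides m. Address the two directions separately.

Both directions fail.

Forward direction. This fails: take m = 7. Certainly 7 ∣ 7, but 15 ∤ 7.

Converse. This fails: take m = 30. Both 15 ∣ 30 and 10 ∣ 30, yet 30 is not a multiple of 7 (since 30 = 4·7 + 2), so 7 ∤ 30.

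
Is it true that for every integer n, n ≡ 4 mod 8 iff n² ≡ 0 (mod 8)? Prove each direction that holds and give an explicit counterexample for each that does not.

(⟹) Suppose n ≡ 4 mod 8. Write n = 8j + 4. Then (8j + 4)² = 64j² + 64j + 16 = 8(8j² + 8j + 2) + 0, so n² ≡ 0 (mod 8).

(⟸) This fails: take n = 0. Then 0² = 0 ≡ 0 (mod 8), yet 0 ≡ 0 (mod 8), not 4.

Only the forward implication holds.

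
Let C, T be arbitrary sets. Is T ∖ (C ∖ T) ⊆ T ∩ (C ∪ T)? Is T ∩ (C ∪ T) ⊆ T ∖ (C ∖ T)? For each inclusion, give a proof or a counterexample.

Both inclusions hold; the sets are equal.

(⟹) Let x ∈ T ∖ (C ∖ T). Then either x ∈ T and x ∉ C; or x ∈ C ∩ T. In each case x ∈ T ∩ (C ∪ T), so T ∖ (C ∖ T) ⊆ T ∩ (C ∪ T).

(⟸) Let x ∈ T ∩ (C ∪ T). Then either x ∈ T and x ∉ C; or x ∈ C ∩ T. In each case x ∈ T ∖ (C ∖ T), so T ∩ (C ∪ T) ⊆ T ∖ (C ∖ T).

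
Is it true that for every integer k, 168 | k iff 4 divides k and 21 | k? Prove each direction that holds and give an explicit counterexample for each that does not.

(←) This fails: take k = 84. Both 4 ∣ 84 and 21 ∣ 84, yet 84 is not a multiple of 168 (since 84 = 0·168 + 84), so 168 ∤ 84.

(→) If 168 ∣ k, write k = 168q. Since 168 = 42·4, k = 4·(42q), so 4 ∣ k; and since 168 = 8·21, k = 21·(8q), so 21 ∣ k.

Not equivalent: only (⇒) holds.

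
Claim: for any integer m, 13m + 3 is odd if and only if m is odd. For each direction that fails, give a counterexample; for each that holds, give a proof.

(⇒) This fails: m = 6 gives 13m + 3 = 81, which is odd, but 6 is even, not odd.

(⇐) This also fails: m = 5 is odd, but 13m + 3 = 68 is even, not odd.

(⇒) fails and (⇐) fails.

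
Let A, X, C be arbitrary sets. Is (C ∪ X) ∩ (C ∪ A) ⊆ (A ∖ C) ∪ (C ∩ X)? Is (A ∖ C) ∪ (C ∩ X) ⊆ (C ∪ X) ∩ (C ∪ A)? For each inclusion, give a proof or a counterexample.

(⊆) This inclusion fails. Take A = ∅, X = ∅, C = {1}; then 1 ∈ (C ∪ X) ∩ (C ∪ A) but 1 ∉ (A ∖ C) ∪ (C ∩ X).

(⊇) This inclusion fails. Take A = {1}, X = ∅, C = ∅; then 1 ∈ (A ∖ C) ∪ (C ∩ X) but 1 ∉ (C ∪ X) ∩ (C ∪ A).

(⊆) fails and (⊇) fails.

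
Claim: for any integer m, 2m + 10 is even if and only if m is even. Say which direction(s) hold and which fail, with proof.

(⟹) This fails: take m = 1. Then 2m + 10 = 12, which is even, yet m = 1 is odd, not even.

(⟸) Suppose m is even. Since 2 is even, 2m is even for every m, so 2m + 10 has the same parity as 10, which is even. Hence 2m + 10 is even.

(⇒) fails; (⇐) holds.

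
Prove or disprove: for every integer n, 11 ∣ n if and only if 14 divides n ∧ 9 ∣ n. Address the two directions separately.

Neither implication holds.

(⇒) This fails: take n = 11. Certainly 11 ∣ 11, but 14 ∤ 11.

(⇐) This fails: take n = 126. Both 14 ∣ 126 and 9 ∣ 126, yet 126 is not a multiple of 11 (since 126 = 11·11 + 5), so 11 ∤ 126.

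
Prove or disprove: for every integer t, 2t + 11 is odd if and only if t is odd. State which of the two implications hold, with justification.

(⟹) This fails: take t = 2. Then 2t + 11 = 15, which is odd, yet t = 2 is even, not odd.

(⟸) Suppose t is odd. Since 2 is even, 2t is even for every t, so 2t + 11 has the same parity as 11, which is odd. Hence 2t + 11 is odd.

The forward direction fails; the converse holds.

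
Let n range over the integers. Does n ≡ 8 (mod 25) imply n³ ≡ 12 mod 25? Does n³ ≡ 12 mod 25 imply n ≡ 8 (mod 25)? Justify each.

(→) Suppose n ≡ 8 (mod 25). Write n = 25j + 8. Then (25j + 8)³ = 15625j³ + 15000j² + 4800j + 512 = 25(625j³ + 600j² + 192j + 20) + 12, so n³ ≡ 12 (mod 25).

(←) Conversely, suppose n³ ≡ 12 (mod 25). The only residue r in {0, …, 24} with r³ ≡ 12 (mod 25) is r = 8, so n ≡ 8 (mod 25).

Equivalent; both directions hold.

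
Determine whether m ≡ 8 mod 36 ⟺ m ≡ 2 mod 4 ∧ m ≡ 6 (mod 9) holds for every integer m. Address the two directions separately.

(⇒) fails and (⇐) fails.

(⇒) This fails: m = 8 gives 8 ≡ 8 (mod 36) but 8 ≡ 0 (mod 4), so the conjunction on the right does not hold.

(⇐) This fails: m = 6 satisfies both congruences on the right (6 ≡ 2 mod 4 and 6 ≡ 6 mod 9) yet 6 ≡ 6 (mod 36), not 8.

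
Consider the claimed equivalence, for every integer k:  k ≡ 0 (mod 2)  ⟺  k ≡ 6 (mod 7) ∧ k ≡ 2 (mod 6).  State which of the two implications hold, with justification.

Only the converse holds.

(←) If k ≡ 6 (mod 7) and k ≡ 2 (mod 6), then by the Chinese remainder theorem k ≡ 20 (mod 42). Since 20 ≡ 0 (mod 2) and 2 ∣ 42, we get k ≡ 0 (mod 2).

(→) This fails: k = 0 gives 0 ≡ 0 (mod 2) but 0 ≡ 0 (mod 7), so the conjunction on the right does not hold.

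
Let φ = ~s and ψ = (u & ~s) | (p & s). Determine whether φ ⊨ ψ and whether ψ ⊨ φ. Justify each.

Forward direction. This fails. Under p = F, u = F, s = F, the left side is true but the right side is false.

Converse. This fails. Under p = T, u = F, s = T, the left side is false but the right side is true.

Neither direction holds.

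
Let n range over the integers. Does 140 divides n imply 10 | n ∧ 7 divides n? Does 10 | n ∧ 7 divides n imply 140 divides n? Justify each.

The forward direction holds; the converse fails.

(←) This fails: take n = 70. Both 10 ∣ 70 and 7 ∣ 70, yet 70 is not a multiple of 140 (since 70 = 0·140 + 70), so 140 ∤ 70.

(→) If 140 ∣ n, write n = 140q. Since 140 = 14·10, n = 10·(14q), so 10 ∣ n; and since 140 = 20·7, n = 7·(20q), so 7 ∣ n.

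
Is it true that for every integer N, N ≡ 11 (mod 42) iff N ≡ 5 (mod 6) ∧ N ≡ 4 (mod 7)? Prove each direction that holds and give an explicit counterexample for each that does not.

Both directions hold; the statement is true.

(⟸) If N ≡ 5 (mod 6) and N ≡ 4 (mod 7), then by the Chinese remainder theorem N ≡ 11 (mod 42). This is exactly N ≡ 11 (mod 42).

(⟹) Suppose N ≡ 11 (mod 42); write N = 42j + 11. Since 6 ∣ 42, reducing mod 6 gives N ≡ 11 ≡ 5 (mod 6); since 7 ∣ 42, reducing mod 7 gives N ≡ 11 ≡ 4 (mod 7).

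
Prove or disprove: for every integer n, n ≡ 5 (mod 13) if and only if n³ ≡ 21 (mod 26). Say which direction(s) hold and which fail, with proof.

(⇒) This fails: take n = 18. Then 18 ≡ 5 (mod 13), but 18³ = 5832 ≡ 8 (mod 26), not 21.

(⇐) This fails: take n = 15. Then 15³ = 3375 ≡ 21 (mod 26), yet 15 ≡ 2 (mod 13), not 5.

Both directions fail.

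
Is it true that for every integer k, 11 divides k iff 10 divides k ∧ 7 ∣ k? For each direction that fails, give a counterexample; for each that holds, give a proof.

Neither direction holds.

Forward direction. This fails: take k = 11. Certainly 11 ∣ 11, but 10 ∤ 11.

Converse. This fails: take k = 70. Both 10 ∣ 70 and 7 ∣ 70, yet 70 is not a multiple of 11 (since 70 = 6·11 + 4), so 11 ∤ 70.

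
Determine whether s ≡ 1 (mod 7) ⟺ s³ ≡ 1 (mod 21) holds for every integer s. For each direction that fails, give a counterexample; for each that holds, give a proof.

Forward direction. This fails: take s = 8. Then 8 ≡ 1 (mod 7), but 8³ = 512 ≡ 8 (mod 21), not 1.

Converse. This fails: take s = 4. Then 4³ = 64 ≡ 1 (mod 21), yet 4 ≡ 4 (mod 7), not 1.

(⇒) fails and (⇐) fails.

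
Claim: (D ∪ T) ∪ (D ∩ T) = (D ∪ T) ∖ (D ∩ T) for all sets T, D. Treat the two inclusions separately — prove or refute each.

The sets are not equal: only the reverse inclusion holds.

(⊆) This inclusion fails. Take T = {1}, D = {1}; then 1 ∈ (D ∪ T) ∪ (D ∩ T) but 1 ∉ (D ∪ T) ∖ (D ∩ T).

(⊇) Let x ∈ (D ∪ T) ∖ (D ∩ T). Then either x ∈ T and x ∉ D; or x ∈ D and x ∉ T. In each case x ∈ (D ∪ T) ∪ (D ∩ T), so (D ∪ T) ∖ (D ∩ T) ⊆ (D ∪ T) ∪ (D ∩ T).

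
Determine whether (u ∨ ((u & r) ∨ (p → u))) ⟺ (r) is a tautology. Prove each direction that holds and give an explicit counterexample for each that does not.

(⇒) This fails. Under u = F, r = F, p = F, the left side is true but the right side is false.

(⇐) This fails. Under u = F, r = T, p = T, the left side is false but the right side is true.

(⇒) fails and (⇐) fails.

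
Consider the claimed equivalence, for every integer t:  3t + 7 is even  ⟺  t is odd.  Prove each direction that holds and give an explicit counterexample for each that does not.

Both directions hold; the statement is true.

Converse. Suppose t is odd; write t = 2j + 1. Then 3t + 7 = 3·(2j + 1) + 7 = 2·3j + 10, which is even.

Forward direction. Suppose 3t + 7 is even. Since 3 is odd, 3t and t have the same parity, so 3t + 7 ≡ t + 7 (mod 2). As 7 is odd, 3t + 7 is even exactly when t is odd. Thus t is odd.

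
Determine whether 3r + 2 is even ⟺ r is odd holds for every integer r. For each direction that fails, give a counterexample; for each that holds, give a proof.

Forward direction. This fails: r = 2 gives 3r + 2 = 8, which is even, but 2 is even, not odd.

Converse. This also fails: r = 7 is odd, but 3r + 2 = 23 is odd, not even.

Neither direction holds.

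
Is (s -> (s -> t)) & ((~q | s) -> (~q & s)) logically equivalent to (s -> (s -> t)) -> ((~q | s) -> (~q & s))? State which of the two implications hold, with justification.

Only the forward direction holds.

(⇒) Assume the antecedent. If q is true, the antecedent forces (q = T, t = F, s = F) or (q = T, t = T, s = F), and the consequent holds there. If q is false, the antecedent forces (q = F, t = T, s = T), and the consequent holds there. Either way the consequent holds.

(⇐) This fails. Under q = F, t = F, s = T, the left side is false but the right side is true.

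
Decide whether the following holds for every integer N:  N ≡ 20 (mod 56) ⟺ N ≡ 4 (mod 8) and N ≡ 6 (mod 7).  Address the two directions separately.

(⇐) If N ≡ 4 (mod 8) and N ≡ 6 (mod 7), then by the Chinese remainder theorem N ≡ 20 (mod 56). This is exactly N ≡ 20 (mod 56).

(⇒) Suppose N ≡ 20 (mod 56); write N = 56j + 20. Since 8 ∣ 56, reducing mod 8 gives N ≡ 20 ≡ 4 (mod 8); since 7 ∣ 56, reducing mod 7 gives N ≡ 20 ≡ 6 (mod 7).

Equivalent; both directions hold.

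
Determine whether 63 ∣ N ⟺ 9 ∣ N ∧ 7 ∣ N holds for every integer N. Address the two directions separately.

(⇒) If 63 ∣ N, write N = 63q. Since 63 = 7·9, N = 9·(7q), so 9 ∣ N; and since 63 = 9·7, N = 7·(9q), so 7 ∣ N.

(⇐) Suppose 9 ∣ N and 7 ∣ N. Any common multiple of 9 and 7 is a multiple of their lcm; here gcd(9, 7) = 1, so lcm(9, 7) = 9·7 = 63, so 63 ∣ N.

Both directions hold; the statement is true.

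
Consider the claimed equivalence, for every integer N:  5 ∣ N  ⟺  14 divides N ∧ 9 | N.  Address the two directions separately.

Neither implication holds.

Forward direction. This fails: take N = 5. Certainly 5 ∣ 5, but 14 ∤ 5.

Converse. This fails: take N = 126. Both 14 ∣ 126 and 9 ∣ 126, yet 126 is not a multiple of 5 (since 126 = 25·5 + 1), so 5 ∤ 126.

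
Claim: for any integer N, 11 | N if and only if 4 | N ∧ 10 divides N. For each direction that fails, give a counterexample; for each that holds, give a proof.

Neither direction holds.

Forward direction. This fails: take N = 11. Certainly 11 ∣ 11, but 4 ∤ 11.

Converse. This fails: take N = 20. Both 4 ∣ 20 and 10 ∣ 20, yet 20 is not a multiple of 11 (since 20 = 1·11 + 9), so 11 ∤ 20.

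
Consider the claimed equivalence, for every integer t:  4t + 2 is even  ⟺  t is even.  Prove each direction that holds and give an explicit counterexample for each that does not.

(⇐) Suppose t is even. Since 4 is even, 4t is even for every t, so 4t + 2 has the same parity as 2, which is even. Hence 4t + 2 is even.

(⇒) This fails: take t = 7. Then 4t + 2 = 30, which is even, yet t = 7 is odd, not even.

Only the reverse direction holds.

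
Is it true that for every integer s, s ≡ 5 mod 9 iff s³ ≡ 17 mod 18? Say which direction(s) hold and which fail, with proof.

(⟹) This fails: take s = 14. Then 14 ≡ 5 (mod 9), but 14³ = 2744 ≡ 8 (mod 18), not 17.

(⟸) This fails: take s = 11. Then 11³ = 1331 ≡ 17 (mod 18), yet 11 ≡ 2 (mod 9), not 5.

Neither direction holds.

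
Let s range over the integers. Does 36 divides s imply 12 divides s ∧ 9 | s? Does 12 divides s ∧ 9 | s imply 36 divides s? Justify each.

(⟹) If 36 ∣ s, write s = 36q. Since 36 = 3·12, s = 12·(3q), so 12 ∣ s; and since 36 = 4·9, s = 9·(4q), so 9 ∣ s.

(⟸) Suppose 12 ∣ s and 9 ∣ s. Any common multiple of 12 and 9 is a multiple of their lcm; here lcm(12, 9) = 12·9/gcd(12, 9) = 108/3 = 36, so 36 ∣ s.

Both directions hold; the statement is true.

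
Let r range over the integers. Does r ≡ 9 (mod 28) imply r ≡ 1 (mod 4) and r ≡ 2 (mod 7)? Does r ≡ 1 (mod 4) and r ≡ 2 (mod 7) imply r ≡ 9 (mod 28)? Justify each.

(⇐) If r ≡ 1 (mod 4) and r ≡ 2 (mod 7), then by the Chinese remainder theorem r ≡ 9 (mod 28). This is exactly r ≡ 9 (mod 28).

(⇒) Suppose r ≡ 9 (mod 28); write r = 28j + 9. Since 4 ∣ 28, reducing mod 4 gives r ≡ 9 ≡ 1 (mod 4); since 7 ∣ 28, reducing mod 7 gives r ≡ 9 ≡ 2 (mod 7).

Both implications hold.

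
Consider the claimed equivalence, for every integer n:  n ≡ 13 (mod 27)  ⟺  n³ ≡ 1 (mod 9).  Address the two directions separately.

(⇒) Suppose n ≡ 13 (mod 27). Then n³ ≡ 13³ = 2197 (mod 27), and since 9 ∣ 27, also n³ ≡ 1 (mod 9).

(⇐) This fails: take n = 1. Then 1³ = 1 ≡ 1 (mod 9), yet 1 ≡ 1 (mod 27), not 13.

The forward direction holds; the converse fails.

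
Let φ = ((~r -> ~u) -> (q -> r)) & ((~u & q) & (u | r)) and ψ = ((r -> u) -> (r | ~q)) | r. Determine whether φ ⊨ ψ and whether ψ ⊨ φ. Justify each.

(→) Assume the antecedent. If r is true, ((r -> u) -> (r | ~q)) | r reduces to true regardless of the other variables. If r is false, the antecedent cannot hold. Either way ((r -> u) -> (r | ~q)) | r holds.

(←) This fails. Under r = F, u = F, q = F, the left side is false but the right side is true.

Only the forward direction holds.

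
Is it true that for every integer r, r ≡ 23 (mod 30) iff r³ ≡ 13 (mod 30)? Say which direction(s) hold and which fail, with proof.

Neither direction holds.

[⇒] This fails: take r = 23. Then 23 ≡ 23 (mod 30), but 23³ = 12167 ≡ 17 (mod 30), not 13.

[⇐] This fails: take r = 7. Then 7³ = 343 ≡ 13 (mod 30), yet 7 ≡ 7 (mod 30), not 23.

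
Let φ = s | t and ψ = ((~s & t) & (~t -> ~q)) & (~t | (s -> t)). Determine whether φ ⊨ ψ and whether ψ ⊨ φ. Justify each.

[⇒] This fails. Under t = F, q = F, s = T, the left side is true but the right side is false.

[⇐] Assume the antecedent. If t is true, s | t reduces to true regardless of the other variables. If t is false, the antecedent cannot hold. Either way s | t holds.

Only the converse holds.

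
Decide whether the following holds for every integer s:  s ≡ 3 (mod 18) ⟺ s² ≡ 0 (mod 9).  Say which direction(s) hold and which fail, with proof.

(⇒) holds; (⇐) fails.

Converse. This fails: take s = 0. Then 0² = 0 ≡ 0 (mod 9), yet 0 ≡ 0 (mod 18), not 3.

Forward direction. Suppose s ≡ 3 (mod 18). Then s² ≡ 3² = 9 (mod 18), and since 9 ∣ 18, also s² ≡ 0 (mod 9).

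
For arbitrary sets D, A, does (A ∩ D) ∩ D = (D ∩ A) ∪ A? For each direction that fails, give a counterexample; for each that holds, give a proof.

(⊆) holds; (⊇) fails.

(⟹) Let x ∈ (A ∩ D) ∩ D. Then x ∈ D ∩ A, from which x ∈ (D ∩ A) ∪ A.

(⟸) This inclusion fails. Take D = ∅, A = {1}; then 1 ∈ (D ∩ A) ∪ A but 1 ∉ (A ∩ D) ∩ D.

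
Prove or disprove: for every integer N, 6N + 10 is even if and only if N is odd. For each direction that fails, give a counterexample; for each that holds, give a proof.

(⇒) fails; (⇐) holds.

(→) This fails: take N = 4. Then 6N + 10 = 34, which is even, yet N = 4 is even, not odd.

(←) Suppose N is odd. Since 6 is even, 6N is even for every N, so 6N + 10 has the same parity as 10, which is even. Hence 6N + 10 is even.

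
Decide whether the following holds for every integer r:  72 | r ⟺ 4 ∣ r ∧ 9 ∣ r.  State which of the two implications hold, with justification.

Forward direction. If 72 ∣ r, write r = 72q. Since 72 = 18·4, r = 4·(18q), so 4 ∣ r; and since 72 = 8·9, r = 9·(8q), so 9 ∣ r.

Converse. This fails: take r = 36. Both 4 ∣ 36 and 9 ∣ 36, yet 36 is not a multiple of 72 (since 36 = 0·72 + 36), so 72 ∤ 36.

Only the forward implication holds.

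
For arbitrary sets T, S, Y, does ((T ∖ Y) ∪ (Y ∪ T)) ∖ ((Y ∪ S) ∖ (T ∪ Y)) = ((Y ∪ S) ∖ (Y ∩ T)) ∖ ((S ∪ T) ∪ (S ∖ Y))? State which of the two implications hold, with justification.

(⟹) This inclusion fails. Take T = {1}, S = ∅, Y = ∅; then 1 ∈ ((T ∖ Y) ∪ (Y ∪ T)) ∖ ((Y ∪ S) ∖ (T ∪ Y)) but 1 ∉ ((Y ∪ S) ∖ (Y ∩ T)) ∖ ((S ∪ T) ∪ (S ∖ Y)).

(⟸) Let x ∈ ((Y ∪ S) ∖ (Y ∩ T)) ∖ ((S ∪ T) ∪ (S ∖ Y)). Then x ∈ Y and x ∉ T, S, from which x ∈ ((T ∖ Y) ∪ (Y ∪ T)) ∖ ((Y ∪ S) ∖ (T ∪ Y)).

Only the reverse inclusion holds.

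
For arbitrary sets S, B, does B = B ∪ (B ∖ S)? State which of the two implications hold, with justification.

(⊆) Let x ∈ B. Then either x ∈ B and x ∉ S; or x ∈ S ∩ B. In each case x ∈ B ∪ (B ∖ S), so B ⊆ B ∪ (B ∖ S).

(⊇) Let x ∈ B ∪ (B ∖ S). Then either x ∈ B and x ∉ S; or x ∈ S ∩ B. In each case x ∈ B, so B ∪ (B ∖ S) ⊆ B.

Both inclusions hold.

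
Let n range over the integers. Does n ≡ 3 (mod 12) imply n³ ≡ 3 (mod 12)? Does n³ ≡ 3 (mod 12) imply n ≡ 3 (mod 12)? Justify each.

The biconditional holds.

Forward direction. Suppose n ≡ 3 (mod 12). Write n = 12j + 3. Then (12j + 3)³ = 1728j³ + 1296j² + 324j + 27 = 12(144j³ + 108j² + 27j + 2) + 3, so n³ ≡ 3 (mod 12).

Converse. Suppose n³ ≡ 3 (mod 12). The only residue r in {0, …, 11} with r³ ≡ 3 (mod 12) is r = 3, so n ≡ 3 (mod 12).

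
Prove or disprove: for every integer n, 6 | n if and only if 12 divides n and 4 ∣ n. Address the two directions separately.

(→) This fails: take n = 6. Certainly 6 ∣ 6, but 12 ∤ 6.

(←) Suppose 12 ∣ n and 4 ∣ n. Any common multiple of 12 and 4 is a multiple of their lcm; here lcm(12, 4) = 12·4/gcd(12, 4) = 48/4 = 12, so 12 ∣ n. Since 6 ∣ 12, it follows that 6 ∣ n.

Only the converse holds.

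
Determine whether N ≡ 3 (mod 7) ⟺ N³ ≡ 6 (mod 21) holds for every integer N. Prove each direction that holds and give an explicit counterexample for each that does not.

Neither implication holds.

(⇒) This fails: take N = 10. Then 10 ≡ 3 (mod 7), but 10³ = 1000 ≡ 13 (mod 21), not 6.

(⇐) This fails: take N = 6. Then 6³ = 216 ≡ 6 (mod 21), yet 6 ≡ 6 (mod 7), not 3.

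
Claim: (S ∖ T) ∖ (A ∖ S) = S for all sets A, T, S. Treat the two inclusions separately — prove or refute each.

Reverse inclusion. This inclusion fails. Take A = ∅, T = {1}, S = {1}; then 1 ∈ S but 1 ∉ (S ∖ T) ∖ (A ∖ S).

Forward inclusion. Let x ∈ (S ∖ T) ∖ (A ∖ S). Then either x ∈ S and x ∉ A, T; or x ∈ A ∩ S and x ∉ T. In each case x ∈ S, so (S ∖ T) ∖ (A ∖ S) ⊆ S.

(⊆) holds; (⊇) fails.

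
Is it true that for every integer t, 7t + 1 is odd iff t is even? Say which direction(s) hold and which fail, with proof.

Equivalent; both directions hold.

(⟹) Suppose 7t + 1 is odd. Since 7 is odd, 7t and t have the same parity, so 7t + 1 ≡ t + 1 (mod 2). As 1 is odd, 7t + 1 is odd exactly when t is even. Thus t is even.

(⟸) Conversely, suppose t is even; write t = 2j. Then 7t + 1 = 7·(2j) + 1 = 2·7j + 1, which is odd.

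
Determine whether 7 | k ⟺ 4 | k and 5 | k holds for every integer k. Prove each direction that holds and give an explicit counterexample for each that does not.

(⇒) fails and (⇐) fails.

(→) This fails: take k = 7. Certainly 7 ∣ 7, but 4 ∤ 7.

(←) This fails: take k = 20. Both 4 ∣ 20 and 5 ∣ 20, yet 20 is not a multiple of 7 (since 20 = 2·7 + 6), so 7 ∤ 20.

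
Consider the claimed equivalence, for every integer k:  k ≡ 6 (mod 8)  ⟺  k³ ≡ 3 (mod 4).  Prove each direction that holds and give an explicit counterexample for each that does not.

(⇒) This fails: take k = 6. Then 6 ≡ 6 (mod 8), but 6³ = 216 ≡ 0 (mod 4), not 3.

(⇐) This fails: take k = 3. Then 3³ = 27 ≡ 3 (mod 4), yet 3 ≡ 3 (mod 8), not 6.

Neither implication holds.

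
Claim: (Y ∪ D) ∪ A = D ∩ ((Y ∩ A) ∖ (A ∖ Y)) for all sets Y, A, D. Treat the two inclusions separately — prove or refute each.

(⟹) This inclusion fails. Take Y = {1}, A = ∅, D = ∅; then 1 ∈ (Y ∪ D) ∪ A but 1 ∉ D ∩ ((Y ∩ A) ∖ (A ∖ Y)).

(⟸) Let x ∈ D ∩ ((Y ∩ A) ∖ (A ∖ Y)). Then x ∈ Y ∩ A ∩ D, from which x ∈ (Y ∪ D) ∪ A.

The sets are not equal: only the reverse inclusion holds.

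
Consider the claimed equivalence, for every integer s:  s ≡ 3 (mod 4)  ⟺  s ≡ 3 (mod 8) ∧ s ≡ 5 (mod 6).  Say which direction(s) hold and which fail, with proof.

(→) This fails: s = 3 gives 3 ≡ 3 (mod 4) but 3 ≡ 3 (mod 6), so the conjunction on the right does not hold.

(←) Conversely, if s ≡ 3 (mod 8) and s ≡ 5 (mod 6), then by the Chinese remainder theorem s ≡ 11 (mod 24). Since 11 ≡ 3 (mod 4) and 4 ∣ 24, we get s ≡ 3 (mod 4).

The forward direction fails; the converse holds.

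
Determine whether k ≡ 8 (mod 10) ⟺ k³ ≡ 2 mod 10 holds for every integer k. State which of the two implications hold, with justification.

(←) For the converse, argue contrapositively. If k ≢ 8 (mod 10), then k is congruent to one of 0, 1, 2, 3, 4, 5, 6, 7, 9 modulo 10, and these give k³ ≡ 0, 1, 8, 7, 4, 5, 6, 3, 9 respectively — never 2.

(→) Suppose k ≡ 8 (mod 10). Write k = 10j + 8. Then (10j + 8)³ = 1000j³ + 2400j² + 1920j + 512 = 10(100j³ + 240j² + 192j + 51) + 2, so k³ ≡ 2 (mod 10).

Equivalent; both directions hold.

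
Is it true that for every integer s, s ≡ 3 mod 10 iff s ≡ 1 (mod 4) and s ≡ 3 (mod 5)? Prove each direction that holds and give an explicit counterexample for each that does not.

(⟹) This fails: s = 3 gives 3 ≡ 3 (mod 10) but 3 ≡ 3 (mod 4), so the conjunction on the right does not hold.

(⟸) Conversely, if s ≡ 1 (mod 4) and s ≡ 3 (mod 5), then by the Chinese remainder theorem s ≡ 13 (mod 20). Since 13 ≡ 3 (mod 10) and 10 ∣ 20, we get s ≡ 3 (mod 10).

Only the reverse direction holds.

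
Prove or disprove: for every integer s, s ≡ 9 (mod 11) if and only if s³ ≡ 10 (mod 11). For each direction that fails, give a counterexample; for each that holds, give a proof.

(⟹) This fails: take s = 9. Then 9 ≡ 9 (mod 11), but 9³ = 729 ≡ 3 (mod 11), not 10.

(⟸) This fails: take s = 10. Then 10³ = 1000 ≡ 10 (mod 11), yet 10 ≡ 10 (mod 11), not 9.

(⇒) fails and (⇐) fails.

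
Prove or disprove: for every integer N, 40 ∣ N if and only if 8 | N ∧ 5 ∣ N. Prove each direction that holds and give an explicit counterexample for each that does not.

Both directions hold; the statement is true.

(⟹) If 40 ∣ N, write N = 40q. Since 40 = 5·8, N = 8·(5q), so 8 ∣ N; and since 40 = 8·5, N = 5·(8q), so 5 ∣ N.

(⟸) Suppose 8 ∣ N and 5 ∣ N. Any common multiple of 8 and 5 is a multiple of their lcm; here gcd(8, 5) = 1, so lcm(8, 5) = 8·5 = 40, so 40 ∣ N.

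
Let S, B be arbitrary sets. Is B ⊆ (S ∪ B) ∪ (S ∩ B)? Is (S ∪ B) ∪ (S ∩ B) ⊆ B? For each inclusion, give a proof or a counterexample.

(⟸) This inclusion fails. Take S = {1}, B = ∅; then 1 ∈ (S ∪ B) ∪ (S ∩ B) but 1 ∉ B.

(⟹) Let x ∈ B. Then either x ∈ B and x ∉ S; or x ∈ S ∩ B. In each case x ∈ (S ∪ B) ∪ (S ∩ B), so B ⊆ (S ∪ B) ∪ (S ∩ B).

The sets are not equal: only the forward inclusion holds.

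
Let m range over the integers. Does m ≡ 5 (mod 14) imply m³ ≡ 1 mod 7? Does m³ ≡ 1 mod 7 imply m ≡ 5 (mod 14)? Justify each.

Both directions fail.

[⇒] This fails: take m = 5. Then 5 ≡ 5 (mod 14), but 5³ = 125 ≡ 6 (mod 7), not 1.

[⇐] This fails: take m = 1. Then 1³ = 1 ≡ 1 (mod 7), yet 1 ≡ 1 (mod 14), not 5.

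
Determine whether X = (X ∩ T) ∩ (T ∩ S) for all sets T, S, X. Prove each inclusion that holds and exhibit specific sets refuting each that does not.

Only the reverse inclusion holds.

(⟹) This inclusion fails. Take T = ∅, S = ∅, X = {1}; then 1 ∈ X but 1 ∉ (X ∩ T) ∩ (T ∩ S).

(⟸) Let x ∈ (X ∩ T) ∩ (T ∩ S). Then x ∈ T ∩ S ∩ X, from which x ∈ X.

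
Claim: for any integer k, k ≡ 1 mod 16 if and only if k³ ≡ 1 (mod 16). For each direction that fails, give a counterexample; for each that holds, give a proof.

(→) Suppose k ≡ 1 mod 16. Write k = 16j + 1. Then (16j + 1)³ = 4096j³ + 768j² + 48j + 1 = 16(256j³ + 48j² + 3j) + 1, so k³ ≡ 1 (mod 16).

(←) Conversely, suppose k³ ≡ 1 (mod 16). The only residue r in {0, …, 15} with r³ ≡ 1 (mod 16) is r = 1, so k ≡ 1 (mod 16).

Equivalent; both directions hold.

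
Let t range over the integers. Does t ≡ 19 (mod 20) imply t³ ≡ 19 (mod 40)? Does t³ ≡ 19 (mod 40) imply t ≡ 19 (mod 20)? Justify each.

Only the reverse direction holds.

[⇒] This fails: take t = 39. Then 39 ≡ 19 (mod 20), but 39³ = 59319 ≡ 39 (mod 40), not 19.

[⇐] Conversely, the residues r modulo 40 with r³ ≡ 19 (mod 40) are exactly {19}, and each is ≡ 19 (mod 20).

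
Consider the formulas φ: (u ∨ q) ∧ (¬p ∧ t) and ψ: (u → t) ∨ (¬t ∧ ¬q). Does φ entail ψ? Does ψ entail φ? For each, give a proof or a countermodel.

(⇒) Assume the antecedent. If t is true, (u → t) ∨ (¬t ∧ ¬q) reduces to true regardless of the other variables. If t is false, the antecedent cannot hold. Either way (u → t) ∨ (¬t ∧ ¬q) holds.

(⇐) This fails. Under t = F, q = F, u = F, p = F, the left side is false but the right side is true.

Only the forward direction holds.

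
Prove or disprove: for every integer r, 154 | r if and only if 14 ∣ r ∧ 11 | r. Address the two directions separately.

Equivalent; both directions hold.

(⇐) Suppose 14 ∣ r and 11 ∣ r. Any common multiple of 14 and 11 is a multiple of their lcm; here gcd(14, 11) = 1, so lcm(14, 11) = 14·11 = 154, so 154 ∣ r.

(⇒) If 154 ∣ r, write r = 154q. Since 154 = 11·14, r = 14·(11q), so 14 ∣ r; and since 154 = 14·11, r = 11·(14q), so 11 ∣ r.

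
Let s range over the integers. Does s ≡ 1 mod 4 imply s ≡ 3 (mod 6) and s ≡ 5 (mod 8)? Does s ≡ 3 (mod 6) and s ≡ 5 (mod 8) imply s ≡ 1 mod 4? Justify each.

(⇒) fails; (⇐) holds.

(⟸) If s ≡ 3 (mod 6) and s ≡ 5 (mod 8), then by the Chinese remainder theorem s ≡ 21 (mod 24). Since 21 ≡ 1 (mod 4) and 4 ∣ 24, we get s ≡ 1 (mod 4).

(⟹) This fails: s = 1 gives 1 ≡ 1 (mod 4) but 1 ≡ 1 (mod 6), so the conjunction on the right does not hold.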